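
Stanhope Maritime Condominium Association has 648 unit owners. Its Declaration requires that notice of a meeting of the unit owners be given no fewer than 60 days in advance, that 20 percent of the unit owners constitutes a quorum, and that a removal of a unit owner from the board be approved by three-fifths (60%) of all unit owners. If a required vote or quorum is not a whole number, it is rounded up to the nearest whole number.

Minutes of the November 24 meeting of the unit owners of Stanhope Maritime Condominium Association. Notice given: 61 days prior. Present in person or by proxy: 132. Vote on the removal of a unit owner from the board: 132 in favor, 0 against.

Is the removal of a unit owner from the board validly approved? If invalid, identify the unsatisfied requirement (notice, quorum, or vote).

Notice: 61 days given; 60 required. Satisfied.
Quorum: 20% of 648 = 129.60, rounded up to 130; 132 present. Satisfied.
Vote: requires three-fifths of all unit owners (648); 3/5 of 648 = 388.80, rounded up to 389, so 389 needed; 132 in favor. Not satisfied.

Invalid — vote requirement not satisfied.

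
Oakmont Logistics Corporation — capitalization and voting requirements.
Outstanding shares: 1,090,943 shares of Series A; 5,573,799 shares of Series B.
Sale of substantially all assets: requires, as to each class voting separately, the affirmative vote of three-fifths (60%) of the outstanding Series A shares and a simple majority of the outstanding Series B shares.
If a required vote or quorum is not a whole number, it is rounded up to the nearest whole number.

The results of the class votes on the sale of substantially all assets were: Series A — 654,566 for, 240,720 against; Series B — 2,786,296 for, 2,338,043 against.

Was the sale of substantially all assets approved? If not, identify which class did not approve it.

Series A: 3/5 of 1090943 = 654565.80, rounded up to 654566; 654,566 required, 654,566 in favor — approved.
Series B: a majority of 5573799 is 2786900; 2,786,900 required, 2,786,296 in favor — not approved.

Not approved — the Series B shares did not give the required vote.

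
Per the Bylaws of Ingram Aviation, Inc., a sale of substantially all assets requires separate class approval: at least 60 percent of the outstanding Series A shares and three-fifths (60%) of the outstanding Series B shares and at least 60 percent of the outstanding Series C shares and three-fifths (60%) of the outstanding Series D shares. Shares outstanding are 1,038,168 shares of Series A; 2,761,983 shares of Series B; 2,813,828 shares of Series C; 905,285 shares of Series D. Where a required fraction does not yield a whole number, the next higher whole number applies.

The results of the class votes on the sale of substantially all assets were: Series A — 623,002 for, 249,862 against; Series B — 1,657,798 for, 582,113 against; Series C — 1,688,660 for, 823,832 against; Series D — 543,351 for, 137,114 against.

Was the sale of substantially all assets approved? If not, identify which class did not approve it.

Approved — every class gave the required vote.

Series A: 3/5 of 1038168 = 622900.80, rounded up to 622901; 622,901 required, 623,002 in favor — approved.
Series B: 3/5 of 2761983 = 1657189.80, rounded up to 1657190; 1,657,190 required, 1,657,798 in favor — approved.
Series C: 3/5 of 2813828 = 1688296.80, rounded up to 1688297; 1,688,297 required, 1,688,660 in favor — approved.
Series D: 3/5 of 905285 = 543171; 543,171 required, 543,351 in favor — approved.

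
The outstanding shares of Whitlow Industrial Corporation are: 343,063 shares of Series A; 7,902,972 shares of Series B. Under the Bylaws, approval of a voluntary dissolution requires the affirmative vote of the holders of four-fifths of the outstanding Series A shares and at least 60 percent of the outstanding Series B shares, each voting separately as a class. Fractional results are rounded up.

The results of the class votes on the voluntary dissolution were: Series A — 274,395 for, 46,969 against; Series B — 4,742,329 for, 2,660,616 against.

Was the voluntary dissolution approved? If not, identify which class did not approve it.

Not approved — the Series A shares did not give the required vote.

Series A: 4/5 of 343063 = 274450.40, rounded up to 274451; 274,451 required, 274,395 in favor — not approved.
Series B: 3/5 of 7902972 = 4741783.20, rounded up to 4741784; 4,741,784 required, 4,742,329 in favor — approved.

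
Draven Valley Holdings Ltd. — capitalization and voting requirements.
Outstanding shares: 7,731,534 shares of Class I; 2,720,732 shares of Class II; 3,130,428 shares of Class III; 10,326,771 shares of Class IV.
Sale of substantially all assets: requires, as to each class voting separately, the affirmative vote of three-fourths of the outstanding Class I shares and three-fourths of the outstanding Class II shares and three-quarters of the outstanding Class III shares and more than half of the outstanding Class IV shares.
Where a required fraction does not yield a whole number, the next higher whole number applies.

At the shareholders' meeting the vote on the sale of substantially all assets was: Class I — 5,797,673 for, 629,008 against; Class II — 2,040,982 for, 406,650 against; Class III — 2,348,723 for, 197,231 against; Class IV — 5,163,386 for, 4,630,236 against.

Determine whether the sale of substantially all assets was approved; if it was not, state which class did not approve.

Class I: 3/4 of 7731534 = 5798650.50, rounded up to 5798651; 5,798,651 required, 5,797,673 in favor — not approved.
Class II: 3/4 of 2720732 = 2040549; 2,040,549 required, 2,040,982 in favor — approved.
Class III: 3/4 of 3130428 = 2347821; 2,347,821 required, 2,348,723 in favor — approved.
Class IV: a majority of 10326771 is 5163386; 5,163,386 required, 5,163,386 in favor — approved.

Not approved — the Class I shares did not give the required vote.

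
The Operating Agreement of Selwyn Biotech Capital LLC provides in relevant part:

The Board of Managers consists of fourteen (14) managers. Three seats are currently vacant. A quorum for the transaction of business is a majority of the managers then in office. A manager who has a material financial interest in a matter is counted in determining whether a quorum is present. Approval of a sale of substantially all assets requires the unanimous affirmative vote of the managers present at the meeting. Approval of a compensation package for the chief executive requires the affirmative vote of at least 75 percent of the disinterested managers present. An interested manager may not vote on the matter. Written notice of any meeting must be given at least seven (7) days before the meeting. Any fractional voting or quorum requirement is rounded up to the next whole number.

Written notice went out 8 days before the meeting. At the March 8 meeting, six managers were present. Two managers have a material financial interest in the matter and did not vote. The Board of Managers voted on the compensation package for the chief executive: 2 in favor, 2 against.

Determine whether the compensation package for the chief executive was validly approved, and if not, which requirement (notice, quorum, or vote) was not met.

Notice: 8 days given; 7 required (8 ≥ 7). Satisfied.
Quorum: 6 present (interested managers count toward quorum); quorum is 6. Satisfied.
Vote: the compensation package for the chief executive requires three-fourths of the disinterested managers present (6 − 2 = 4). 3/4 of 4 = 3, so 3 affirmative votes are needed; 2 voted in favor. Not satisfied.

Invalid — vote requirement not satisfied.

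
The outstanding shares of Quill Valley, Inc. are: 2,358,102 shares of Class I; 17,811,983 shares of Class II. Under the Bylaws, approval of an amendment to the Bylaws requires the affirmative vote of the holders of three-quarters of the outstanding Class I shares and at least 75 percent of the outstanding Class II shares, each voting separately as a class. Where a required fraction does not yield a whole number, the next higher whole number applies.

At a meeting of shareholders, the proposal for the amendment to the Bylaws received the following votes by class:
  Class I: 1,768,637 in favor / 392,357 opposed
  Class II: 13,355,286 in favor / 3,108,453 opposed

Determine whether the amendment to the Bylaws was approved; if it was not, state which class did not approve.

Not approved — the Class II shares did not give the required vote.

Class I: 3/4 of 2358102 = 1768576.50, rounded up to 1768577; 1,768,577 required, 1,768,637 in favor — approved.
Class II: 3/4 of 17811983 = 13358987.25, rounded up to 13358988; 13,358,988 required, 13,355,286 in favor — not approved.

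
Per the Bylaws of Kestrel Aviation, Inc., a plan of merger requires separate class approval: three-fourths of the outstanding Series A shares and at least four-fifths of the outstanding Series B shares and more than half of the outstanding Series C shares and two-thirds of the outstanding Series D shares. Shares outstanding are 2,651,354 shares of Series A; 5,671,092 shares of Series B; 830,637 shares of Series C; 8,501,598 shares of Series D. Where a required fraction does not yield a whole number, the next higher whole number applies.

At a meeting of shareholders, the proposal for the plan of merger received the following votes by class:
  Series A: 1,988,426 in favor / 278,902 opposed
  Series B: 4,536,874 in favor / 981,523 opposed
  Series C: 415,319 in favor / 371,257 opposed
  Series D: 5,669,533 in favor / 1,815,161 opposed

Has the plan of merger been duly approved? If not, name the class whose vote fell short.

Series A: 3/4 of 2651354 = 1988515.50, rounded up to 1988516; 1,988,516 required, 1,988,426 in favor — not approved.
Series B: 4/5 of 5671092 = 4536873.60, rounded up to 4536874; 4,536,874 required, 4,536,874 in favor — approved.
Series C: a majority of 830637 is 415319; 415,319 required, 415,319 in favor — approved.
Series D: 2/3 of 8501598 = 5667732; 5,667,732 required, 5,669,533 in favor — approved.

Not approved — the Series A shares did not give the required vote.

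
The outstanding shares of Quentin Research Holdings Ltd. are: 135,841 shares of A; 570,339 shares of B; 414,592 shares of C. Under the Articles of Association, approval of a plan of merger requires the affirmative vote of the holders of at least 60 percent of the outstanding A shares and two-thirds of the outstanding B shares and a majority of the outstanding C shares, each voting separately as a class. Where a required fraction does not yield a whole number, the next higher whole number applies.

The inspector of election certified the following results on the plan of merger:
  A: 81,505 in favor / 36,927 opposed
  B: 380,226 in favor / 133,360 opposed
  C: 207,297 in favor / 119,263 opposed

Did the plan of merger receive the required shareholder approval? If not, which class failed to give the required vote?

A: 3/5 of 135841 = 81504.60, rounded up to 81505; 81,505 required, 81,505 in favor — approved.
B: 2/3 of 570339 = 380226; 380,226 required, 380,226 in favor — approved.
C: a majority of 414592 is 207297; 207,297 required, 207,297 in favor — approved.

Approved — every class gave the required vote.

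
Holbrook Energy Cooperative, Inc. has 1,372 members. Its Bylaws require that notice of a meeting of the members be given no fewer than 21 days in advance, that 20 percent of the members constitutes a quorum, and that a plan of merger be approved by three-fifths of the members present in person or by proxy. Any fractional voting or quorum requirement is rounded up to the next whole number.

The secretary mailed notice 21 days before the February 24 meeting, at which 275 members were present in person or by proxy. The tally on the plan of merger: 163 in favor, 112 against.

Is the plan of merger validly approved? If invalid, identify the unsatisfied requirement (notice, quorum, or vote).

Invalid — vote requirement not satisfied.

Notice: 21 days given; 21 required. Satisfied.
Quorum: 20% of 1,372 = 274.40, rounded up to 275; 275 present. Satisfied.
Vote: requires three-fifths of those present (275); 3/5 of 275 = 165, so 165 needed; 163 in favor. Not satisfied.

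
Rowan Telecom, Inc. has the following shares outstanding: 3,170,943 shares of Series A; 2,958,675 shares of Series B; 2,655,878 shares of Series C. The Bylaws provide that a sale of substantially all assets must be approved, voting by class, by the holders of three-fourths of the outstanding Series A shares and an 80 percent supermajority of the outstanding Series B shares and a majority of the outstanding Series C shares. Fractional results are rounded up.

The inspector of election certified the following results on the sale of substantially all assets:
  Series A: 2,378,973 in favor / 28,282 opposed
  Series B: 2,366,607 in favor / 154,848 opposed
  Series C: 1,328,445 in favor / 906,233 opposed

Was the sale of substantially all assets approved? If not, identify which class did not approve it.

Not approved — the Series B shares did not give the required vote.

Series A: 3/4 of 3170943 = 2378207.25, rounded up to 2378208; 2,378,208 required, 2,378,973 in favor — approved.
Series B: 4/5 of 2958675 = 2366940; 2,366,940 required, 2,366,607 in favor — not approved.
Series C: a majority of 2655878 is 1327940; 1,327,940 required, 1,328,445 in favor — approved.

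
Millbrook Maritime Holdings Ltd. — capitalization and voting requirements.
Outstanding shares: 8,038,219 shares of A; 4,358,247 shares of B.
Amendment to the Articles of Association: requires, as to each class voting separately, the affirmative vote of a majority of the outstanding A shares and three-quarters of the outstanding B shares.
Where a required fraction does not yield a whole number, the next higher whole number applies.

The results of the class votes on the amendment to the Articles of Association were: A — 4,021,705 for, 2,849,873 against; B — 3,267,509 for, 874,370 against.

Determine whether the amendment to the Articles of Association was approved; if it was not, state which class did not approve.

Not approved — the B shares did not give the required vote.

A: a majority of 8038219 is 4019110; 4,019,110 required, 4,021,705 in favor — approved.
B: 3/4 of 4358247 = 3268685.25, rounded up to 3268686; 3,268,686 required, 3,267,509 in favor — not approved.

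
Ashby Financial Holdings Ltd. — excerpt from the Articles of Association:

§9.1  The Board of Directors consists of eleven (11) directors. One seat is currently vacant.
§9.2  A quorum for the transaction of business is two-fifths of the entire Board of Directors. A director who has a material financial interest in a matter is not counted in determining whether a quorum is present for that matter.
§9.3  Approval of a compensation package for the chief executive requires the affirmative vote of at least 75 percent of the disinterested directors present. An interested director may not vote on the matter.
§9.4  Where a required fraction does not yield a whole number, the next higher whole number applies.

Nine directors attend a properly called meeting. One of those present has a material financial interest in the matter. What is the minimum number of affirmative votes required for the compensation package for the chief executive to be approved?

6

The compensation package for the chief executive requires three-fourths of the disinterested directors present (9 − 1 = 8).
3/4 of 8 = 6.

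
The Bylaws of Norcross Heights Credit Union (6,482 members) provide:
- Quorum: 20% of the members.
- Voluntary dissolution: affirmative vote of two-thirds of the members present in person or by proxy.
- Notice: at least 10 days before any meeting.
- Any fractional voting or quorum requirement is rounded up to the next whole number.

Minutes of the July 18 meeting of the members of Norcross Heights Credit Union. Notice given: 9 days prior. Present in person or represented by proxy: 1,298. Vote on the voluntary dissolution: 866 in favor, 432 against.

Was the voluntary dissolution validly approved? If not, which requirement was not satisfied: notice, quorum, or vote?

Notice: 9 days given; 10 required. Not satisfied.
Quorum: 20% of 6,482 = 1,296.40, rounded up to 1,297; 1,298 present. Satisfied.
Vote: requires two-thirds of those present (1,298); 2/3 of 1298 = 865.33, rounded up to 866, so 866 needed; 866 in favor. Satisfied.

Invalid — notice requirement not satisfied.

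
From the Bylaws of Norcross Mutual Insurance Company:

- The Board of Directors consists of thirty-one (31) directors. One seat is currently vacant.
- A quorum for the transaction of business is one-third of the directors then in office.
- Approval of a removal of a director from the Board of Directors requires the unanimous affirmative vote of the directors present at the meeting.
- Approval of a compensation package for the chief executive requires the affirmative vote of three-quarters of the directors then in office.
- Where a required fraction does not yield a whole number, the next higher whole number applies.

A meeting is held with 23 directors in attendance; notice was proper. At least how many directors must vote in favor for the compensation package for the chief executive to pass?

The compensation package for the chief executive requires three-fourths of the directors then in office (30).
3/4 of 30 = 22.50, rounded up to 23.

23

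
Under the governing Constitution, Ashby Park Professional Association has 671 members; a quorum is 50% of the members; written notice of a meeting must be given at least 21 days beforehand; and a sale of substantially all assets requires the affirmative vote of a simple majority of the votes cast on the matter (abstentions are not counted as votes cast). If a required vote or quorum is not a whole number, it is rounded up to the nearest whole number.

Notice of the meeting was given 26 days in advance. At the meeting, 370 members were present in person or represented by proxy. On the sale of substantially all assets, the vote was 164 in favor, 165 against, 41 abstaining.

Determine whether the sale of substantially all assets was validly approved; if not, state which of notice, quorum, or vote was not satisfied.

Invalid — vote requirement not satisfied.

Notice: 26 days given; 21 required. Satisfied.
Quorum: 50% of 671 = 335.50, rounded up to 336; 370 present. Satisfied.
Vote: requires a majority of the votes cast (370 − 41 abstaining = 329); a majority of 329 is 165, so 165 needed; 164 in favor. Not satisfied.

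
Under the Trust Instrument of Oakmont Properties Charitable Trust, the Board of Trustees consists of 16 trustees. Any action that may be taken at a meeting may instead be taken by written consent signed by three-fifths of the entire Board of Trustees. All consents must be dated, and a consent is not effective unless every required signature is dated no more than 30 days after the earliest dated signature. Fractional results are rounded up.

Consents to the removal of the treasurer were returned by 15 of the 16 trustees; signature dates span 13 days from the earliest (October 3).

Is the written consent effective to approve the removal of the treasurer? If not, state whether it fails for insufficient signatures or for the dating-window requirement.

Effective — both the signature and dating-window requirements are satisfied.

Signatures required: three-fifths of 16 — 3/5 of 16 = 9.60, rounded up to 10, so 10 needed; 15 signed. Sufficient.
Dating window: the latest signature is 13 days after the earliest; the limit is 30 days. Within the window.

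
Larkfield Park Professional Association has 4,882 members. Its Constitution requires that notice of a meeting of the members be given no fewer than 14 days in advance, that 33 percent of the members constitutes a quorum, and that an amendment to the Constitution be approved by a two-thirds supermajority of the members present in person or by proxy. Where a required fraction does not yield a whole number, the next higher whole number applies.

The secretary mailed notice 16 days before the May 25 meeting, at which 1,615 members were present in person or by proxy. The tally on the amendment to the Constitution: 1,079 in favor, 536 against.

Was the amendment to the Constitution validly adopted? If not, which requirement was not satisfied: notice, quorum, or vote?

Valid — all requirements satisfied.

Notice: 16 days given; 14 required. Satisfied.
Quorum: 33% of 4,882 = 1,611.06, rounded up to 1,612; 1,615 present. Satisfied.
Vote: requires two-thirds of those present (1,615); 2/3 of 1615 = 1076.67, rounded up to 1077, so 1,077 needed; 1,079 in favor. Satisfied.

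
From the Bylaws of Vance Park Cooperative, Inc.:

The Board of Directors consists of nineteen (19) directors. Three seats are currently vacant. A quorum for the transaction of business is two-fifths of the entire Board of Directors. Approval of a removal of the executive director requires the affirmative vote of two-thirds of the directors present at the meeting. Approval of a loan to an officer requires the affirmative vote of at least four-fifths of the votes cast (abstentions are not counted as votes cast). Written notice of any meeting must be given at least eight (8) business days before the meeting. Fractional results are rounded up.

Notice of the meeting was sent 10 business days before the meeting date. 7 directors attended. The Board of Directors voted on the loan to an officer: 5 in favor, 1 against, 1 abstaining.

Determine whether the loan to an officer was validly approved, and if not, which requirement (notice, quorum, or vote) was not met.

Invalid — quorum requirement not satisfied.

Notice: 10 business days given; 8 required (10 ≥ 8). Satisfied.
Quorum: 7 present; quorum is 8. Not satisfied.
Vote: the loan to an officer requires four-fifths of the votes cast (7 present − 1 abstaining = 6). 4/5 of 6 = 4.80, rounded up to 5, so 5 affirmative votes are needed; 5 voted in favor. Satisfied. (Moot — without a quorum no business can be validly transacted.)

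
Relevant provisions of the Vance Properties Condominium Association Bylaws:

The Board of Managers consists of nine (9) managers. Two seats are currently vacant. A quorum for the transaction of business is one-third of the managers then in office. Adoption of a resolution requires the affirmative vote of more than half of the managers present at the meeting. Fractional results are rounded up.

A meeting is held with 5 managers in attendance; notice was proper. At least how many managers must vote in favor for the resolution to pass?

The resolution requires a majority of the managers present (5).
A majority of 5 is 3.

3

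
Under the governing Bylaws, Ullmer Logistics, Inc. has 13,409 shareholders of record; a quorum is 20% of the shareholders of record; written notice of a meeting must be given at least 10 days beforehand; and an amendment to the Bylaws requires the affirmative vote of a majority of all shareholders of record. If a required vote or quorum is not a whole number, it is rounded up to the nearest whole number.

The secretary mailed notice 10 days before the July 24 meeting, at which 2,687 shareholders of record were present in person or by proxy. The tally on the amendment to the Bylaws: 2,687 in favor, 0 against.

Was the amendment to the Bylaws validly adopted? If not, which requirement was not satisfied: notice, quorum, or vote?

Invalid — vote requirement not satisfied.

Notice: 10 days given; 10 required. Satisfied.
Quorum: 20% of 13,409 = 2,681.80, rounded up to 2,682; 2,687 present. Satisfied.
Vote: requires a majority of all shareholders of record (13,409); a majority of 13409 is 6705, so 6,705 needed; 2,687 in favor. Not satisfied.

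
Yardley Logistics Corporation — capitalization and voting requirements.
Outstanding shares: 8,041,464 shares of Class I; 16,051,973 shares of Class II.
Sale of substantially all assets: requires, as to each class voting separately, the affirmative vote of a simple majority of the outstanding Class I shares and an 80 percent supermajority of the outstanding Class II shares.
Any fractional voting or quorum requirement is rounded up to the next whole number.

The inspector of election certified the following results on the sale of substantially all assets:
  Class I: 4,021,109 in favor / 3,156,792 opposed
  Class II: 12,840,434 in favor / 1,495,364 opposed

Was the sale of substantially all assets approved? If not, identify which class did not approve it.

Class I: a majority of 8041464 is 4020733; 4,020,733 required, 4,021,109 in favor — approved.
Class II: 4/5 of 16051973 = 12841578.40, rounded up to 12841579; 12,841,579 required, 12,840,434 in favor — not approved.

Not approved — the Class II shares did not give the required vote.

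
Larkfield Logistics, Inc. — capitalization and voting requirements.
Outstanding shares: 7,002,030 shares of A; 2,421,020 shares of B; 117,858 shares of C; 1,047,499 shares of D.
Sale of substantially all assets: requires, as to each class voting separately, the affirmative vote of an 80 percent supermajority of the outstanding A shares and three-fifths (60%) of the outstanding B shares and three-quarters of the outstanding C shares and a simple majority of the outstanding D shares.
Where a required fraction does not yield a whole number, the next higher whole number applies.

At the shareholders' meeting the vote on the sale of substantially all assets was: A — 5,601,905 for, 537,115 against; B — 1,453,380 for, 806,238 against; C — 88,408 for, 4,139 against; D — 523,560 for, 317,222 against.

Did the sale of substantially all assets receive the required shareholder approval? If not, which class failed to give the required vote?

A: 4/5 of 7002030 = 5601624; 5,601,624 required, 5,601,905 in favor — approved.
B: 3/5 of 2421020 = 1452612; 1,452,612 required, 1,453,380 in favor — approved.
C: 3/4 of 117858 = 88393.50, rounded up to 88394; 88,394 required, 88,408 in favor — approved.
D: a majority of 1047499 is 523750; 523,750 required, 523,560 in favor — not approved.

Not approved — the D shares did not give the required vote.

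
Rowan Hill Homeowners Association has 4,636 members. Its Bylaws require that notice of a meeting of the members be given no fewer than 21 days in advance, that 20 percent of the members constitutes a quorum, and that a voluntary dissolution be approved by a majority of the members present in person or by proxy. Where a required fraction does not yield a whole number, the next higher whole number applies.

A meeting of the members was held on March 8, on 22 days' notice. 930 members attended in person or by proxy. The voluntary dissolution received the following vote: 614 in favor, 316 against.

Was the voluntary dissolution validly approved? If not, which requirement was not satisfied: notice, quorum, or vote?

Valid — all requirements satisfied.

Notice: 22 days given; 21 required. Satisfied.
Quorum: 20% of 4,636 = 927.20, rounded up to 928; 930 present. Satisfied.
Vote: requires a majority of those present (930); a majority of 930 is 466, so 466 needed; 614 in favor. Satisfied.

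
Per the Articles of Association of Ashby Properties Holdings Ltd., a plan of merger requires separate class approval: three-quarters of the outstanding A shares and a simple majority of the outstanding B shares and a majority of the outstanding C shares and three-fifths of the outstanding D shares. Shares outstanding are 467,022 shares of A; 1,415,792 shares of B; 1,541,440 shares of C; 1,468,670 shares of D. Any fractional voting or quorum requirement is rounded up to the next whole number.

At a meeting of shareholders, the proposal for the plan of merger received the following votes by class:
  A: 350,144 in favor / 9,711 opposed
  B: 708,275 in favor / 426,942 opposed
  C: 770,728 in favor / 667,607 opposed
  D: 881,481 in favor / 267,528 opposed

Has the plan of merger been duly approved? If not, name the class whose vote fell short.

Not approved — the A shares did not give the required vote.

A: 3/4 of 467022 = 350266.50, rounded up to 350267; 350,267 required, 350,144 in favor — not approved.
B: a majority of 1415792 is 707897; 707,897 required, 708,275 in favor — approved.
C: a majority of 1541440 is 770721; 770,721 required, 770,728 in favor — approved.
D: 3/5 of 1468670 = 881202; 881,202 required, 881,481 in favor — approved.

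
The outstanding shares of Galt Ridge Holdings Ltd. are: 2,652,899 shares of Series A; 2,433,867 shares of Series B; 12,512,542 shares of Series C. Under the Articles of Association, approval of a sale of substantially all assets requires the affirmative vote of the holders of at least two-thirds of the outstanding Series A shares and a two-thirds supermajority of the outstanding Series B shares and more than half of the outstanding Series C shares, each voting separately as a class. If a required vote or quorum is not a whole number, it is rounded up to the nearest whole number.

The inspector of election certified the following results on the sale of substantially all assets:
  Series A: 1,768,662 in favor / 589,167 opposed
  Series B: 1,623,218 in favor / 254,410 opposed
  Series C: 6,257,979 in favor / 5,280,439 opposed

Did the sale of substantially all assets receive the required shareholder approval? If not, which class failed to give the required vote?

Approved — every class gave the required vote.

Series A: 2/3 of 2652899 = 1768599.33, rounded up to 1768600; 1,768,600 required, 1,768,662 in favor — approved.
Series B: 2/3 of 2433867 = 1622578; 1,622,578 required, 1,623,218 in favor — approved.
Series C: a majority of 12512542 is 6256272; 6,256,272 required, 6,257,979 in favor — approved.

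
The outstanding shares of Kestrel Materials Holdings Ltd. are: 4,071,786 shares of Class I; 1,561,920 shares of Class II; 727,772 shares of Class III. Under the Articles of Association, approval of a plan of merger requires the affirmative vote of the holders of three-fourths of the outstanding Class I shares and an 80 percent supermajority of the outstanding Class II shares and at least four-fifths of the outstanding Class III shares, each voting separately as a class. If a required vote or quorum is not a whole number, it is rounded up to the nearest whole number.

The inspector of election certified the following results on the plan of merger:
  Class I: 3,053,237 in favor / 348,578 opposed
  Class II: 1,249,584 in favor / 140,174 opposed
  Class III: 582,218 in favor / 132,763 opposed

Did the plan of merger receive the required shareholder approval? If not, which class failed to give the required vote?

Class I: 3/4 of 4071786 = 3053839.50, rounded up to 3053840; 3,053,840 required, 3,053,237 in favor — not approved.
Class II: 4/5 of 1561920 = 1249536; 1,249,536 required, 1,249,584 in favor — approved.
Class III: 4/5 of 727772 = 582217.60, rounded up to 582218; 582,218 required, 582,218 in favor — approved.

Not approved — the Class I shares did not give the required vote.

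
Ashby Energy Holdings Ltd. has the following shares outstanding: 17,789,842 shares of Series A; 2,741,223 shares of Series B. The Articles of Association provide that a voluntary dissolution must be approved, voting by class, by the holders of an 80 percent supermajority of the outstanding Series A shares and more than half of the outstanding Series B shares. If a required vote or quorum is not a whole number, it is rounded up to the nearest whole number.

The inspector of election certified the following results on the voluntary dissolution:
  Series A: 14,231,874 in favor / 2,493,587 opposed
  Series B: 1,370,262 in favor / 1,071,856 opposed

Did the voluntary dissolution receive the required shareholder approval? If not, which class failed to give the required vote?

Series A: 4/5 of 17789842 = 14231873.60, rounded up to 14231874; 14,231,874 required, 14,231,874 in favor — approved.
Series B: a majority of 2741223 is 1370612; 1,370,612 required, 1,370,262 in favor — not approved.

Not approved — the Series B shares did not give the required vote.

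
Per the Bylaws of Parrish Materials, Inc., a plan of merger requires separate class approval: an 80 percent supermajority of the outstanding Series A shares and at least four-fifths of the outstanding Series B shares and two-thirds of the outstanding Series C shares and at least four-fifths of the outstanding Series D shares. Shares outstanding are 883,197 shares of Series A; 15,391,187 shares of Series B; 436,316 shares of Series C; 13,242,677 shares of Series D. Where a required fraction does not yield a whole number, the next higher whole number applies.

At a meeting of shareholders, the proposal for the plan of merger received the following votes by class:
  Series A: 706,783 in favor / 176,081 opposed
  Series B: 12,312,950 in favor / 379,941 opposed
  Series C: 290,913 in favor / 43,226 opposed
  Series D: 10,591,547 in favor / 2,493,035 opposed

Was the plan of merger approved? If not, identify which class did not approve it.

Not approved — the Series D shares did not give the required vote.

Series A: 4/5 of 883197 = 706557.60, rounded up to 706558; 706,558 required, 706,783 in favor — approved.
Series B: 4/5 of 15391187 = 12312949.60, rounded up to 12312950; 12,312,950 required, 12,312,950 in favor — approved.
Series C: 2/3 of 436316 = 290877.33, rounded up to 290878; 290,878 required, 290,913 in favor — approved.
Series D: 4/5 of 13242677 = 10594141.60, rounded up to 10594142; 10,594,142 required, 10,591,547 in favor — not approved.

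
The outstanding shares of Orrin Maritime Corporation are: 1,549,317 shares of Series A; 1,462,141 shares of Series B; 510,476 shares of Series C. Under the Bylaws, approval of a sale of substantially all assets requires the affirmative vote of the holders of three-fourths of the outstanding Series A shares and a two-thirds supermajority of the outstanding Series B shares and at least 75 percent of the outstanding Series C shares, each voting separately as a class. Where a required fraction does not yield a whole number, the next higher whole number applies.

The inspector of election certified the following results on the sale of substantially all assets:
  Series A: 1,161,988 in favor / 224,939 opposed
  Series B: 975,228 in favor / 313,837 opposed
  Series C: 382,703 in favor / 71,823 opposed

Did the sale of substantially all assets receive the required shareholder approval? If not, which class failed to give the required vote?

Series A: 3/4 of 1549317 = 1161987.75, rounded up to 1161988; 1,161,988 required, 1,161,988 in favor — approved.
Series B: 2/3 of 1462141 = 974760.67, rounded up to 974761; 974,761 required, 975,228 in favor — approved.
Series C: 3/4 of 510476 = 382857; 382,857 required, 382,703 in favor — not approved.

Not approved — the Series C shares did not give the required vote.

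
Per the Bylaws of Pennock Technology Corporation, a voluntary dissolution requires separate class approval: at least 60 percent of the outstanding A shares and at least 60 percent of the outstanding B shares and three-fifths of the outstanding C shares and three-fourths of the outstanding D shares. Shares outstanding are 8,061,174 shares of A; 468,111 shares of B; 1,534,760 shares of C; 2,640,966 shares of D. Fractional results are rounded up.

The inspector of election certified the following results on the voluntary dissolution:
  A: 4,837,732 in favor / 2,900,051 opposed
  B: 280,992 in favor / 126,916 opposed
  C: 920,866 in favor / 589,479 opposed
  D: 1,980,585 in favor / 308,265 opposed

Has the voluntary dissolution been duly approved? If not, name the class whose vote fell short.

Not approved — the D shares did not give the required vote.

A: 3/5 of 8061174 = 4836704.40, rounded up to 4836705; 4,836,705 required, 4,837,732 in favor — approved.
B: 3/5 of 468111 = 280866.60, rounded up to 280867; 280,867 required, 280,992 in favor — approved.
C: 3/5 of 1534760 = 920856; 920,856 required, 920,866 in favor — approved.
D: 3/4 of 2640966 = 1980724.50, rounded up to 1980725; 1,980,725 required, 1,980,585 in favor — not approved.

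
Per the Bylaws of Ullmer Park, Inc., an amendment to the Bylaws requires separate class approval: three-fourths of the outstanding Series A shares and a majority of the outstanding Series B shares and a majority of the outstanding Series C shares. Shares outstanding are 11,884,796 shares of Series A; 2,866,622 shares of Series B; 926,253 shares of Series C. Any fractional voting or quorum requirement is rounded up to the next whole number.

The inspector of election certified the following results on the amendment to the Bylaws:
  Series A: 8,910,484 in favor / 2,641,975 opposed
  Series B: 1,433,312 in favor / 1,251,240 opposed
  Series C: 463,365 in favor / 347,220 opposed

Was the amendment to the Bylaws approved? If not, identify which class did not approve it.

Not approved — the Series A shares did not give the required vote.

Series A: 3/4 of 11884796 = 8913597; 8,913,597 required, 8,910,484 in favor — not approved.
Series B: a majority of 2866622 is 1433312; 1,433,312 required, 1,433,312 in favor — approved.
Series C: a majority of 926253 is 463127; 463,127 required, 463,365 in favor — approved.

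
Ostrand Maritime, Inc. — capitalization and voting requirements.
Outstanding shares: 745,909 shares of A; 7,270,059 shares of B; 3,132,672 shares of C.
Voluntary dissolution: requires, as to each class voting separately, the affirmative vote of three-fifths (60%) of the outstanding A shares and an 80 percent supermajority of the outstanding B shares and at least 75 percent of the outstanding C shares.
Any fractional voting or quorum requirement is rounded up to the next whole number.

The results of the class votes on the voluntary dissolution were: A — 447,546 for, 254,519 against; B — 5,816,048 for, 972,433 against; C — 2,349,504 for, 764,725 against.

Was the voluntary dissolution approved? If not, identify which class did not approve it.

Approved — every class gave the required vote.

A: 3/5 of 745909 = 447545.40, rounded up to 447546; 447,546 required, 447,546 in favor — approved.
B: 4/5 of 7270059 = 5816047.20, rounded up to 5816048; 5,816,048 required, 5,816,048 in favor — approved.
C: 3/4 of 3132672 = 2349504; 2,349,504 required, 2,349,504 in favor — approved.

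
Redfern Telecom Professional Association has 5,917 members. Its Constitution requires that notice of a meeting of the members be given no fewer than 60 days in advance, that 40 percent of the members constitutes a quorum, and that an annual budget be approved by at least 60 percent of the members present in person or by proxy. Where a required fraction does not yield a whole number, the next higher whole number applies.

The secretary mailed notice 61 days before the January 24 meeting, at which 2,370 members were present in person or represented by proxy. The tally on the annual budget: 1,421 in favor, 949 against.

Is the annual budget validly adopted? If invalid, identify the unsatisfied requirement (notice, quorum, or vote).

Notice: 61 days given; 60 required. Satisfied.
Quorum: 40% of 5,917 = 2,366.80, rounded up to 2,367; 2,370 present. Satisfied.
Vote: requires three-fifths of those present (2,370); 3/5 of 2370 = 1422, so 1,422 needed; 1,421 in favor. Not satisfied.

Invalid — vote requirement not satisfied.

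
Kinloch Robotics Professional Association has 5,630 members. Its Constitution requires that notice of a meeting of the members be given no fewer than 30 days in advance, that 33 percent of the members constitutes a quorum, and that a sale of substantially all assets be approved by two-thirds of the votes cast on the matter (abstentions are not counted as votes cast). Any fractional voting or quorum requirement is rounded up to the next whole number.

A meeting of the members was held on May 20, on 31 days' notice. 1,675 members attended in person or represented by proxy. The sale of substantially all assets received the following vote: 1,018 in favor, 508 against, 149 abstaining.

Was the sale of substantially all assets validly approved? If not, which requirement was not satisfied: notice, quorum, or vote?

Invalid — quorum requirement not satisfied.

Notice: 31 days given; 30 required. Satisfied.
Quorum: 33% of 5,630 = 1,857.90, rounded up to 1,858; 1,675 present. Not satisfied.
Vote: requires two-thirds of the votes cast (1,675 − 149 abstaining = 1,526); 2/3 of 1526 = 1017.33, rounded up to 1018, so 1,018 needed; 1,018 in favor. Satisfied.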